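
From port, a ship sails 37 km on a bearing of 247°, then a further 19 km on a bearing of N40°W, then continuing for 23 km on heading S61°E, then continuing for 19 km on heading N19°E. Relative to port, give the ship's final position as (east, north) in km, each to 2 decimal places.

Leg 1 (247°, 37 km): east 37 sin 247° = -34.06, north 37 cos 247° = -14.46
Leg 2 (N40°W, 19 km): east 19 sin 320° = -12.21, north 19 cos 320° = 14.55
Leg 3 (S61°E, 23 km): east 23 sin 119° = 20.12, north 23 cos 119° = -11.15
Leg 4 (N19°E, 19 km): east 19 sin 19° = 6.19, north 19 cos 19° = 17.96
Summing: -19.97 km east, 6.91 km north → (-19.97, 6.91).

(-19.97, 6.91)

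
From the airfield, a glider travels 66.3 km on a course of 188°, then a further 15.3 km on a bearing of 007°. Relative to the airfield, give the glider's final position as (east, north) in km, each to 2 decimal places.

(-7.36, -50.47)

Leg 1 (188°, 66.3 km): east 66.3 sin 188° = -9.23, north 66.3 cos 188° = -65.65
Leg 2 (007°, 15.3 km): east 15.3 sin 7° = 1.86, north 15.3 cos 7° = 15.19
Summing: -7.36 km east, -50.47 km north → (-7.36, -50.47).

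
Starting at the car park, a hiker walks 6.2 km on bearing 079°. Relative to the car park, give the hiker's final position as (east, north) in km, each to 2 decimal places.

Leg 1 (079°, 6.2 km): east 6.2 sin 79° = 6.09, north 6.2 cos 79° = 1.18
Summing: 6.09 km east, 1.18 km north → (6.09, 1.18).

(6.09, 1.18)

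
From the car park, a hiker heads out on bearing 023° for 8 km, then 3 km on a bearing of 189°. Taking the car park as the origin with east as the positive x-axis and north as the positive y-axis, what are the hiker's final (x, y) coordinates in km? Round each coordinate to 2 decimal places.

Leg 1 (023°, 8 km): east 8 sin 23° = 3.13, north 8 cos 23° = 7.36
Leg 2 (189°, 3 km): east 3 sin 189° = -0.47, north 3 cos 189° = -2.96
Summing: 2.66 km east, 4.40 km north → (2.66, 4.40).

(2.66, 4.40)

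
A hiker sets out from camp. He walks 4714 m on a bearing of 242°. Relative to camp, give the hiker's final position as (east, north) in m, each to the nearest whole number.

(-4162, -2213)

Leg 1 (242°, 4714 m): east 4714 sin 242° = -4162.21, north 4714 cos 242° = -2213.09
Summing: -4162.21 m east, -2213.09 m north → (-4162, -2213).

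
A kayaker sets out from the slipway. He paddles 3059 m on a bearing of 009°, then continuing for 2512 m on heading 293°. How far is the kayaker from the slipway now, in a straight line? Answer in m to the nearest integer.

Leg 1 (009°, 3059 m): east 3059 sin 9° = 478.53, north 3059 cos 9° = 3021.34
Leg 2 (293°, 2512 m): east 2512 sin 293° = -2312.31, north 2512 cos 293° = 981.52
Net: -1833.78 east, 4002.86 north. Distance = √((-1833.78)² + (4002.86)²) = 4402.906 m.

4403 m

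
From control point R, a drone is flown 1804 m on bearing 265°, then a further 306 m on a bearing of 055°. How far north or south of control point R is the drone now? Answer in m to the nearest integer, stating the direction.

18 m north

Leg 1 (265°, 1804 m): east 1804 sin 265° = -1797.14, north 1804 cos 265° = -157.23
Leg 2 (055°, 306 m): east 306 sin 55° = 250.66, north 306 cos 55° = 175.51
Net north component: 18.29 m.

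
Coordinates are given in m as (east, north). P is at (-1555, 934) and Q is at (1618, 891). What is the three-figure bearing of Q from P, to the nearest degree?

091°

Δeast = 1618 − -1555 = 3173.00; Δnorth = 891 − 934 = -43.00.
Bearing = atan2(Δeast, Δnorth) mod 360° = 90.78° ≈ 091°.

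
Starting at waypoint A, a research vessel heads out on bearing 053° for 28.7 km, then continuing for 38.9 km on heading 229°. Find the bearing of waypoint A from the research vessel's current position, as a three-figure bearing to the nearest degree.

Leg 1 (053°, 28.7 km): east 28.7 sin 53° = 22.92, north 28.7 cos 53° = 17.27
Leg 2 (229°, 38.9 km): east 38.9 sin 229° = -29.36, north 38.9 cos 229° = -25.52
Net displacement: -6.44 east, -8.25 north. Direction back to start is (6.44, 8.25): bearing = atan2(6.44, 8.25) mod 360° = 37.97° ≈ 038°.

038°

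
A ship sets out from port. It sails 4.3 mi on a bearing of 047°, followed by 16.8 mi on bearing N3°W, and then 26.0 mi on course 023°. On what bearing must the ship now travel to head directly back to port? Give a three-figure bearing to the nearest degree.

Leg 1 (047°, 4.3 mi): east 4.3 sin 47° = 3.14, north 4.3 cos 47° = 2.93
Leg 2 (N3°W, 16.8 mi): east 16.8 sin 357° = -0.88, north 16.8 cos 357° = 16.78
Leg 3 (023°, 26.0 mi): east 26.0 sin 23° = 10.16, north 26.0 cos 23° = 23.93
Net displacement: 12.42 east, 43.64 north. Direction back to start is (-12.42, -43.64): bearing = atan2(-12.42, -43.64) mod 360° = 195.89° ≈ 196°.

196°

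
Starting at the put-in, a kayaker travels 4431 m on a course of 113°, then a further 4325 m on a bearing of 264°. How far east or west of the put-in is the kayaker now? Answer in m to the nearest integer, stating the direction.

Leg 1 (113°, 4431 m): east 4431 sin 113° = 4078.76, north 4431 cos 113° = -1731.33
Leg 2 (264°, 4325 m): east 4325 sin 264° = -4301.31, north 4325 cos 264° = -452.09
Net east component: -222.55 m.

223 m west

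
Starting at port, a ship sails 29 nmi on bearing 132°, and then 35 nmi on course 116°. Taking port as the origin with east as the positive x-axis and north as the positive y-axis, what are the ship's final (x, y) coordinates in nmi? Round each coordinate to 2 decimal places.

(53.01, -34.75)

Leg 1 (132°, 29 nmi): east 29 sin 132° = 21.55, north 29 cos 132° = -19.40
Leg 2 (116°, 35 nmi): east 35 sin 116° = 31.46, north 35 cos 116° = -15.34
Summing: 53.01 nmi east, -34.75 nmi north → (53.01, -34.75).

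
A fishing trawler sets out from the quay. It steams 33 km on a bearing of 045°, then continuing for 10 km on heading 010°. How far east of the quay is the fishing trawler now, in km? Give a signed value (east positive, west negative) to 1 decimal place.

25.1 km

Leg 1 (045°, 33 km): east 33 sin 45° = 23.33, north 33 cos 45° = 23.33
Leg 2 (010°, 10 km): east 10 sin 10° = 1.74, north 10 cos 10° = 9.85
Net east component: 25.07 km.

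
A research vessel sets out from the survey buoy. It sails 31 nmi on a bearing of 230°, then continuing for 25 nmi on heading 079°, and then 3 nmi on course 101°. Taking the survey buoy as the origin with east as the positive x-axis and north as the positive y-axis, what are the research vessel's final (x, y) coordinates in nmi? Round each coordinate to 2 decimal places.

(3.74, -15.73)

Leg 1 (230°, 31 nmi): east 31 sin 230° = -23.75, north 31 cos 230° = -19.93
Leg 2 (079°, 25 nmi): east 25 sin 79° = 24.54, north 25 cos 79° = 4.77
Leg 3 (101°, 3 nmi): east 3 sin 101° = 2.94, north 3 cos 101° = -0.57
Summing: 3.74 nmi east, -15.73 nmi north → (3.74, -15.73).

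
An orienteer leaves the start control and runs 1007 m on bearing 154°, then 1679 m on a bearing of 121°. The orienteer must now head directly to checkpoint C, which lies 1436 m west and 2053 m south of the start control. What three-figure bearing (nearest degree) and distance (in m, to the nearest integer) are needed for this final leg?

Leg 1 (154°, 1007 m): east 1007 sin 154° = 441.44, north 1007 cos 154° = -905.09
Leg 2 (121°, 1679 m): east 1679 sin 121° = 1439.18, north 1679 cos 121° = -864.75
Current position: (1880.62, -1769.83). Target: (-1436, -2053). Remaining: Δeast = -3316.62, Δnorth = -283.17.
Bearing = atan2(-3316.62, -283.17) mod 360° = 265.12°; distance = √((-3316.62)² + (-283.17)²) = 3328.690 m.

265°, 3329 m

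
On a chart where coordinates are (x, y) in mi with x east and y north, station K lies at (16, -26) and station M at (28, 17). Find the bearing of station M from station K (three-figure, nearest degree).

016°

Δeast = 28 − 16 = 12.00; Δnorth = 17 − -26 = 43.00.
Bearing = atan2(Δeast, Δnorth) mod 360° = 15.59° ≈ 016°.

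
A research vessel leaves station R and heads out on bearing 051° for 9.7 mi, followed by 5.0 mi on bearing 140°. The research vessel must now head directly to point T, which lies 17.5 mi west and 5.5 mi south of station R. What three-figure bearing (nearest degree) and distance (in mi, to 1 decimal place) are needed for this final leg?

Leg 1 (051°, 9.7 mi): east 9.7 sin 51° = 7.54, north 9.7 cos 51° = 6.10
Leg 2 (140°, 5.0 mi): east 5.0 sin 140° = 3.21, north 5.0 cos 140° = -3.83
Current position: (10.75, 2.27). Target: (-17.5, -5.5). Remaining: Δeast = -28.25, Δnorth = -7.77.
Bearing = atan2(-28.25, -7.77) mod 360° = 254.61°; distance = √((-28.25)² + (-7.77)²) = 29.302 mi.

255°, 29.3 mi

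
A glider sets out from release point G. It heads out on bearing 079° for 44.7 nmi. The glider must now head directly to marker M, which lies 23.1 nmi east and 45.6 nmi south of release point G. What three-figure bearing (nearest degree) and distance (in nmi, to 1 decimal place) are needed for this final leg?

Leg 1 (079°, 44.7 nmi): east 44.7 sin 79° = 43.88, north 44.7 cos 79° = 8.53
Current position: (43.88, 8.53). Target: (23.1, -45.6). Remaining: Δeast = -20.78, Δnorth = -54.13.
Bearing = atan2(-20.78, -54.13) mod 360° = 201.00°; distance = √((-20.78)² + (-54.13)²) = 57.980 nmi.

201°, 58.0 nmi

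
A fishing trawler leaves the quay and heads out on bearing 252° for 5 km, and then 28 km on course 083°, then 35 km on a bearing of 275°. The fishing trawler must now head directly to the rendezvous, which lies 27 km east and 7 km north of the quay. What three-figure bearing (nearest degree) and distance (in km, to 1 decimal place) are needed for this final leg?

087°, 38.9 km

Leg 1 (252°, 5 km): east 5 sin 252° = -4.76, north 5 cos 252° = -1.55
Leg 2 (083°, 28 km): east 28 sin 83° = 27.79, north 28 cos 83° = 3.41
Leg 3 (275°, 35 km): east 35 sin 275° = -34.87, north 35 cos 275° = 3.05
Current position: (-11.83, 4.92). Target: (27, 7). Remaining: Δeast = 38.83, Δnorth = 2.08.
Bearing = atan2(38.83, 2.08) mod 360° = 86.93°; distance = √((38.83)² + (2.08)²) = 38.887 km.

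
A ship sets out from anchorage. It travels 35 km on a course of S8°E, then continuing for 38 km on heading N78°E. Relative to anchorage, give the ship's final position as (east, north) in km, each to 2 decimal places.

Leg 1 (S8°E, 35 km): east 35 sin 172° = 4.87, north 35 cos 172° = -34.66
Leg 2 (N78°E, 38 km): east 38 sin 78° = 37.17, north 38 cos 78° = 7.90
Summing: 42.04 km east, -26.76 km north → (42.04, -26.76).

(42.04, -26.76)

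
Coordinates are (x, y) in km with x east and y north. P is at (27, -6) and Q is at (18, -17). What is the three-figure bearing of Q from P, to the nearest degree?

219°

Δeast = 18 − 27 = -9.00; Δnorth = -17 − -6 = -11.00.
Bearing = atan2(Δeast, Δnorth) mod 360° = 219.29° ≈ 219°.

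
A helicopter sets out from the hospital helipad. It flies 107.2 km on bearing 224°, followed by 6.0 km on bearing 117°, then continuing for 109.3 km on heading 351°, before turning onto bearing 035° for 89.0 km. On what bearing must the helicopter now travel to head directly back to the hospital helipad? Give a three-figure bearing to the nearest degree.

161°

Leg 1 (224°, 107.2 km): east 107.2 sin 224° = -74.47, north 107.2 cos 224° = -77.11
Leg 2 (117°, 6.0 km): east 6.0 sin 117° = 5.35, north 6.0 cos 117° = -2.72
Leg 3 (351°, 109.3 km): east 109.3 sin 351° = -17.10, north 109.3 cos 351° = 107.95
Leg 4 (035°, 89.0 km): east 89.0 sin 35° = 51.05, north 89.0 cos 35° = 72.90
Net displacement: -35.17 east, 101.02 north. Direction back to start is (35.17, -101.02): bearing = atan2(35.17, -101.02) mod 360° = 160.80° ≈ 161°.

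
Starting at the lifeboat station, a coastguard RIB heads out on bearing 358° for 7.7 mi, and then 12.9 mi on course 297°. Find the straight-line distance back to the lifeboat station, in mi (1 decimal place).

17.9 mi

Leg 1 (358°, 7.7 mi): east 7.7 sin 358° = -0.27, north 7.7 cos 358° = 7.70
Leg 2 (297°, 12.9 mi): east 12.9 sin 297° = -11.49, north 12.9 cos 297° = 5.86
Net: -11.76 east, 13.55 north. Distance = √((-11.76)² + (13.55)²) = 17.945 mi.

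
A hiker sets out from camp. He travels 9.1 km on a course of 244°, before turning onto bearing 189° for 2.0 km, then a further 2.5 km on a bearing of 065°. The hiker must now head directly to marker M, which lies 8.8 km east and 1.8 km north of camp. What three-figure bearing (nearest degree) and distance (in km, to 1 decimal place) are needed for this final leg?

Leg 1 (244°, 9.1 km): east 9.1 sin 244° = -8.18, north 9.1 cos 244° = -3.99
Leg 2 (189°, 2.0 km): east 2.0 sin 189° = -0.31, north 2.0 cos 189° = -1.98
Leg 3 (065°, 2.5 km): east 2.5 sin 65° = 2.27, north 2.5 cos 65° = 1.06
Current position: (-6.23, -4.91). Target: (8.8, 1.8). Remaining: Δeast = 15.03, Δnorth = 6.71.
Bearing = atan2(15.03, 6.71) mod 360° = 65.94°; distance = √((15.03)² + (6.71)²) = 16.455 km.

066°, 16.5 km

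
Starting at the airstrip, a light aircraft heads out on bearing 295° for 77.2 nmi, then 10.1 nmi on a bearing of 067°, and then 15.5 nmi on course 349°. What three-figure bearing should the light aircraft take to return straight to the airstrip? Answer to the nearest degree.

Leg 1 (295°, 77.2 nmi): east 77.2 sin 295° = -69.97, north 77.2 cos 295° = 32.63
Leg 2 (067°, 10.1 nmi): east 10.1 sin 67° = 9.30, north 10.1 cos 67° = 3.95
Leg 3 (349°, 15.5 nmi): east 15.5 sin 349° = -2.96, north 15.5 cos 349° = 15.22
Net displacement: -63.63 east, 51.79 north. Direction back to start is (63.63, -51.79): bearing = atan2(63.63, -51.79) mod 360° = 129.14° ≈ 129°.

129°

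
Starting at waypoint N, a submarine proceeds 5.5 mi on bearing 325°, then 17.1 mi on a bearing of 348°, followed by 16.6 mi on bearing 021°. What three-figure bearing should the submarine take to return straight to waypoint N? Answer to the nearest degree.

179°

Leg 1 (325°, 5.5 mi): east 5.5 sin 325° = -3.15, north 5.5 cos 325° = 4.51
Leg 2 (348°, 17.1 mi): east 17.1 sin 348° = -3.56, north 17.1 cos 348° = 16.73
Leg 3 (021°, 16.6 mi): east 16.6 sin 21° = 5.95, north 16.6 cos 21° = 15.50
Net displacement: -0.76 east, 36.73 north. Direction back to start is (0.76, -36.73): bearing = atan2(0.76, -36.73) mod 360° = 178.81° ≈ 179°.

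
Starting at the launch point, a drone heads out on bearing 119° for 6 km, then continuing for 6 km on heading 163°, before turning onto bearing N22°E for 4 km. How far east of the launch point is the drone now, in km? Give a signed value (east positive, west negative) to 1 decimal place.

8.5 km

Leg 1 (119°, 6 km): east 6 sin 119° = 5.25, north 6 cos 119° = -2.91
Leg 2 (163°, 6 km): east 6 sin 163° = 1.75, north 6 cos 163° = -5.74
Leg 3 (N22°E, 4 km): east 4 sin 22° = 1.50, north 4 cos 22° = 3.71
Net east component: 8.50 km.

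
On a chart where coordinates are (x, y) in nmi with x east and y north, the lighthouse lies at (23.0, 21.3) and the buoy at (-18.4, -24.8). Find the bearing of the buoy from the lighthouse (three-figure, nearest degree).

Δeast = -18.4 − 23.0 = -41.40; Δnorth = -24.8 − 21.3 = -46.10.
Bearing = atan2(Δeast, Δnorth) mod 360° = 221.93° ≈ 222°.

222°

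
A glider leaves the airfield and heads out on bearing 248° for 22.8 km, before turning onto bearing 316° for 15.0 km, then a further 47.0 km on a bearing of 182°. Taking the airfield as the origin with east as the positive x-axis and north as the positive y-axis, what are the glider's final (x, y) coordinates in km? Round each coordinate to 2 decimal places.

Leg 1 (248°, 22.8 km): east 22.8 sin 248° = -21.14, north 22.8 cos 248° = -8.54
Leg 2 (316°, 15.0 km): east 15.0 sin 316° = -10.42, north 15.0 cos 316° = 10.79
Leg 3 (182°, 47.0 km): east 47.0 sin 182° = -1.64, north 47.0 cos 182° = -46.97
Summing: -33.20 km east, -44.72 km north → (-33.20, -44.72).

(-33.20, -44.72)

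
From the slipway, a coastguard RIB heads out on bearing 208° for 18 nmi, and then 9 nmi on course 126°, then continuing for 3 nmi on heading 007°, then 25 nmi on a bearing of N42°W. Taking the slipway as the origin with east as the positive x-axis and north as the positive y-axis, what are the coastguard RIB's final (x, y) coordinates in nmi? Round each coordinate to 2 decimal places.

Leg 1 (208°, 18 nmi): east 18 sin 208° = -8.45, north 18 cos 208° = -15.89
Leg 2 (126°, 9 nmi): east 9 sin 126° = 7.28, north 9 cos 126° = -5.29
Leg 3 (007°, 3 nmi): east 3 sin 7° = 0.37, north 3 cos 7° = 2.98
Leg 4 (N42°W, 25 nmi): east 25 sin 318° = -16.73, north 25 cos 318° = 18.58
Summing: -17.53 nmi east, 0.37 nmi north → (-17.53, 0.37).

(-17.53, 0.37)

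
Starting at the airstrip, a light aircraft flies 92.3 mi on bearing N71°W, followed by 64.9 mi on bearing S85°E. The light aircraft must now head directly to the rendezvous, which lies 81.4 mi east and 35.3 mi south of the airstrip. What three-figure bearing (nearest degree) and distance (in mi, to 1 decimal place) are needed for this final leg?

Leg 1 (N71°W, 92.3 mi): east 92.3 sin 289° = -87.27, north 92.3 cos 289° = 30.05
Leg 2 (S85°E, 64.9 mi): east 64.9 sin 95° = 64.65, north 64.9 cos 95° = -5.66
Current position: (-22.62, 24.39). Target: (81.4, -35.3). Remaining: Δeast = 104.02, Δnorth = -59.69.
Bearing = atan2(104.02, -59.69) mod 360° = 119.85°; distance = √((104.02)² + (-59.69)²) = 119.930 mi.

120°, 119.9 mi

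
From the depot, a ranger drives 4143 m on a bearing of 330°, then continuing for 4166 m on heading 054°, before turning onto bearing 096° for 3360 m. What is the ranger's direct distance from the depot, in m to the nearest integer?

Leg 1 (330°, 4143 m): east 4143 sin 330° = -2071.50, north 4143 cos 330° = 3587.94
Leg 2 (054°, 4166 m): east 4166 sin 54° = 3370.36, north 4166 cos 54° = 2448.71
Leg 3 (096°, 3360 m): east 3360 sin 96° = 3341.59, north 3360 cos 96° = -351.22
Net: 4640.46 east, 5685.44 north. Distance = √((4640.46)² + (5685.44)²) = 7338.807 m.

7339 m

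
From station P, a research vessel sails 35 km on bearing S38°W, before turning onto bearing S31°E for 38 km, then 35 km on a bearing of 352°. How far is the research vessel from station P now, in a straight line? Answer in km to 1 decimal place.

Leg 1 (S38°W, 35 km): east 35 sin 218° = -21.55, north 35 cos 218° = -27.58
Leg 2 (S31°E, 38 km): east 38 sin 149° = 19.57, north 38 cos 149° = -32.57
Leg 3 (352°, 35 km): east 35 sin 352° = -4.87, north 35 cos 352° = 34.66
Net: -6.85 east, -25.49 north. Distance = √((-6.85)² + (-25.49)²) = 26.397 km.

26.4 km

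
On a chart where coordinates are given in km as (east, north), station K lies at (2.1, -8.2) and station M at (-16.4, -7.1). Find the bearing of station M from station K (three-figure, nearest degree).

273°

Δeast = -16.4 − 2.1 = -18.50; Δnorth = -7.1 − -8.2 = 1.10.
Bearing = atan2(Δeast, Δnorth) mod 360° = 273.40° ≈ 273°.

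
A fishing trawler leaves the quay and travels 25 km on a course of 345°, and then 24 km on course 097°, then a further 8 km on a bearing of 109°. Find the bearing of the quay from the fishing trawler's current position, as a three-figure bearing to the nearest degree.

Leg 1 (345°, 25 km): east 25 sin 345° = -6.47, north 25 cos 345° = 24.15
Leg 2 (097°, 24 km): east 24 sin 97° = 23.82, north 24 cos 97° = -2.92
Leg 3 (109°, 8 km): east 8 sin 109° = 7.56, north 8 cos 109° = -2.60
Net displacement: 24.91 east, 18.62 north. Direction back to start is (-24.91, -18.62): bearing = atan2(-24.91, -18.62) mod 360° = 233.23° ≈ 233°.

233°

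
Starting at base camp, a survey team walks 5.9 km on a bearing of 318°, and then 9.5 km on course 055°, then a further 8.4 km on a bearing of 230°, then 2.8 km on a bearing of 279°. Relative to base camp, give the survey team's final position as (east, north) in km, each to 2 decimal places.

Leg 1 (318°, 5.9 km): east 5.9 sin 318° = -3.95, north 5.9 cos 318° = 4.38
Leg 2 (055°, 9.5 km): east 9.5 sin 55° = 7.78, north 9.5 cos 55° = 5.45
Leg 3 (230°, 8.4 km): east 8.4 sin 230° = -6.43, north 8.4 cos 230° = -5.40
Leg 4 (279°, 2.8 km): east 2.8 sin 279° = -2.77, north 2.8 cos 279° = 0.44
Summing: -5.37 km east, 4.87 km north → (-5.37, 4.87).

(-5.37, 4.87)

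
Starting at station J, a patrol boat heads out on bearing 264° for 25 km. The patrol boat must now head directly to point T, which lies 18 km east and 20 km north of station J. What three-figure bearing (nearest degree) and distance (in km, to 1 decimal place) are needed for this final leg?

Leg 1 (264°, 25 km): east 25 sin 264° = -24.86, north 25 cos 264° = -2.61
Current position: (-24.86, -2.61). Target: (18, 20). Remaining: Δeast = 42.86, Δnorth = 22.61.
Bearing = atan2(42.86, 22.61) mod 360° = 62.19°; distance = √((42.86)² + (22.61)²) = 48.462 km.

062°, 48.5 km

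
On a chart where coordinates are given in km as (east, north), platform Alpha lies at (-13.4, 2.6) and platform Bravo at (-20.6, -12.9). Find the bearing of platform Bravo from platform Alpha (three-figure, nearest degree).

205°

Δeast = -20.6 − -13.4 = -7.20; Δnorth = -12.9 − 2.6 = -15.50.
Bearing = atan2(Δeast, Δnorth) mod 360° = 204.92° ≈ 205°.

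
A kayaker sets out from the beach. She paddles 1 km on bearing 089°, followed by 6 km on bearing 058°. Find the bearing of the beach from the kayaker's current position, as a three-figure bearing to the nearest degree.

Leg 1 (089°, 1 km): east 1 sin 89° = 1.00, north 1 cos 89° = 0.02
Leg 2 (058°, 6 km): east 6 sin 58° = 5.09, north 6 cos 58° = 3.18
Net displacement: 6.09 east, 3.20 north. Direction back to start is (-6.09, -3.20): bearing = atan2(-6.09, -3.20) mod 360° = 242.30° ≈ 242°.

242°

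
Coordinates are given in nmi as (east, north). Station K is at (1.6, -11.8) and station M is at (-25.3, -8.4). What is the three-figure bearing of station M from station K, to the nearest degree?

Δeast = -25.3 − 1.6 = -26.90; Δnorth = -8.4 − -11.8 = 3.40.
Bearing = atan2(Δeast, Δnorth) mod 360° = 277.20° ≈ 277°.

277°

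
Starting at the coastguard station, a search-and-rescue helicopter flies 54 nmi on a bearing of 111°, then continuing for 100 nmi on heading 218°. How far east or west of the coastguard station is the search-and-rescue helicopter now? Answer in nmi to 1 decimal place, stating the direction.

Leg 1 (111°, 54 nmi): east 54 sin 111° = 50.41, north 54 cos 111° = -19.35
Leg 2 (218°, 100 nmi): east 100 sin 218° = -61.57, north 100 cos 218° = -78.80
Net east component: -11.15 nmi.

11.2 nmi west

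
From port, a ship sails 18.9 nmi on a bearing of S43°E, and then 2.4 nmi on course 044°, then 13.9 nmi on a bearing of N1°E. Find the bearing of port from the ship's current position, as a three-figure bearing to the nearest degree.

263°

Leg 1 (S43°E, 18.9 nmi): east 18.9 sin 137° = 12.89, north 18.9 cos 137° = -13.82
Leg 2 (044°, 2.4 nmi): east 2.4 sin 44° = 1.67, north 2.4 cos 44° = 1.73
Leg 3 (N1°E, 13.9 nmi): east 13.9 sin 1° = 0.24, north 13.9 cos 1° = 13.90
Net displacement: 14.80 east, 1.80 north. Direction back to start is (-14.80, -1.80): bearing = atan2(-14.80, -1.80) mod 360° = 263.06° ≈ 263°.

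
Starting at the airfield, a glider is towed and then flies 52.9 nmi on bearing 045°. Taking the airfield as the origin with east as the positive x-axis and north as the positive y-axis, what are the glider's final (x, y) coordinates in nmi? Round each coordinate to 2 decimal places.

Leg 1 (045°, 52.9 nmi): east 52.9 sin 45° = 37.41, north 52.9 cos 45° = 37.41
Summing: 37.41 nmi east, 37.41 nmi north → (37.41, 37.41).

(37.41, 37.41)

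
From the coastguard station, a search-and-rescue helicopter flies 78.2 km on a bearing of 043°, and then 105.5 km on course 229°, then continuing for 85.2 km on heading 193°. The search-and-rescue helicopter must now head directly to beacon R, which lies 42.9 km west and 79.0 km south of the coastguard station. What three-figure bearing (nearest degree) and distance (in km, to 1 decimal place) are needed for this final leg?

Leg 1 (043°, 78.2 km): east 78.2 sin 43° = 53.33, north 78.2 cos 43° = 57.19
Leg 2 (229°, 105.5 km): east 105.5 sin 229° = -79.62, north 105.5 cos 229° = -69.21
Leg 3 (193°, 85.2 km): east 85.2 sin 193° = -19.17, north 85.2 cos 193° = -83.02
Current position: (-45.46, -95.04). Target: (-42.9, -79.0). Remaining: Δeast = 2.56, Δnorth = 16.04.
Bearing = atan2(2.56, 16.04) mod 360° = 9.05°; distance = √((2.56)² + (16.04)²) = 16.241 km.

009°, 16.2 km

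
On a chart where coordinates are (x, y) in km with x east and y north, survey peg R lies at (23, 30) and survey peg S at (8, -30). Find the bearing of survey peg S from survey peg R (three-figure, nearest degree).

Δeast = 8 − 23 = -15.00; Δnorth = -30 − 30 = -60.00.
Bearing = atan2(Δeast, Δnorth) mod 360° = 194.04° ≈ 194°.

194°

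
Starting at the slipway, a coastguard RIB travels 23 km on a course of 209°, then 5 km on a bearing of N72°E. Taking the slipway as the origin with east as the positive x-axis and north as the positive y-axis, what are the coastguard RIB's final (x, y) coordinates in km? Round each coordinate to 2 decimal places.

(-6.40, -18.57)

Leg 1 (209°, 23 km): east 23 sin 209° = -11.15, north 23 cos 209° = -20.12
Leg 2 (N72°E, 5 km): east 5 sin 72° = 4.76, north 5 cos 72° = 1.55
Summing: -6.40 km east, -18.57 km north → (-6.40, -18.57).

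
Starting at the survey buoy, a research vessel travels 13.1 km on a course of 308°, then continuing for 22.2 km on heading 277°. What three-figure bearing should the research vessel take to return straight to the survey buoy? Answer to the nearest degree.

Leg 1 (308°, 13.1 km): east 13.1 sin 308° = -10.32, north 13.1 cos 308° = 8.07
Leg 2 (277°, 22.2 km): east 22.2 sin 277° = -22.03, north 22.2 cos 277° = 2.71
Net displacement: -32.36 east, 10.77 north. Direction back to start is (32.36, -10.77): bearing = atan2(32.36, -10.77) mod 360° = 108.41° ≈ 108°.

108°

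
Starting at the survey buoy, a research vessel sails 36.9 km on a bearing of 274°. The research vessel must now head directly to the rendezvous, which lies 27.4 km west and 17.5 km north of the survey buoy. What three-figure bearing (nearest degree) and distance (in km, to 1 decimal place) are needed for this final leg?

032°, 17.6 km

Leg 1 (274°, 36.9 km): east 36.9 sin 274° = -36.81, north 36.9 cos 274° = 2.57
Current position: (-36.81, 2.57). Target: (-27.4, 17.5). Remaining: Δeast = 9.41, Δnorth = 14.93.
Bearing = atan2(9.41, 14.93) mod 360° = 32.23°; distance = √((9.41)² + (14.93)²) = 17.645 km.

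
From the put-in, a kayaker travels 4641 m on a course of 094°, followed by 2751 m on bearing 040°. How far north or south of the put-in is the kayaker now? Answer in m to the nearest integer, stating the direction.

1784 m north

Leg 1 (094°, 4641 m): east 4641 sin 94° = 4629.69, north 4641 cos 94° = -323.74
Leg 2 (040°, 2751 m): east 2751 sin 40° = 1768.31, north 2751 cos 40° = 2107.39
Net north component: 1783.65 m.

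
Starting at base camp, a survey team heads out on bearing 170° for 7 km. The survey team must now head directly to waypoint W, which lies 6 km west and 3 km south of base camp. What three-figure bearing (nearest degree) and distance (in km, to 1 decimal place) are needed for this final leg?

298°, 8.2 km

Leg 1 (170°, 7 km): east 7 sin 170° = 1.22, north 7 cos 170° = -6.89
Current position: (1.22, -6.89). Target: (-6, -3). Remaining: Δeast = -7.22, Δnorth = 3.89.
Bearing = atan2(-7.22, 3.89) mod 360° = 298.35°; distance = √((-7.22)² + (3.89)²) = 8.199 km.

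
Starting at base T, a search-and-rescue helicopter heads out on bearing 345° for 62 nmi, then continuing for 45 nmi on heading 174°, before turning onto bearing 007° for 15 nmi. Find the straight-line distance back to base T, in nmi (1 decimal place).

31.5 nmi

Leg 1 (345°, 62 nmi): east 62 sin 345° = -16.05, north 62 cos 345° = 59.89
Leg 2 (174°, 45 nmi): east 45 sin 174° = 4.70, north 45 cos 174° = -44.75
Leg 3 (007°, 15 nmi): east 15 sin 7° = 1.83, north 15 cos 7° = 14.89
Net: -9.51 east, 30.02 north. Distance = √((-9.51)² + (30.02)²) = 31.494 nmi.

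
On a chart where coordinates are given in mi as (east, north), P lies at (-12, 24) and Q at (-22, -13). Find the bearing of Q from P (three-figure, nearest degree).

195°

Δeast = -22 − -12 = -10.00; Δnorth = -13 − 24 = -37.00.
Bearing = atan2(Δeast, Δnorth) mod 360° = 195.12° ≈ 195°.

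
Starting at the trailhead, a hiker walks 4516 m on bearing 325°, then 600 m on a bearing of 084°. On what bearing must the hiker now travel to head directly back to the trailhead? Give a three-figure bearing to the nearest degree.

152°

Leg 1 (325°, 4516 m): east 4516 sin 325° = -2590.27, north 4516 cos 325° = 3699.29
Leg 2 (084°, 600 m): east 600 sin 84° = 596.71, north 600 cos 84° = 62.72
Net displacement: -1993.56 east, 3762.01 north. Direction back to start is (1993.56, -3762.01): bearing = atan2(1993.56, -3762.01) mod 360° = 152.08° ≈ 152°.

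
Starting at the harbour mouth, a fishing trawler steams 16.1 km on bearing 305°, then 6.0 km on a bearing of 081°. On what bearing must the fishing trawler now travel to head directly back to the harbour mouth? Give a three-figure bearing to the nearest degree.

144°

Leg 1 (305°, 16.1 km): east 16.1 sin 305° = -13.19, north 16.1 cos 305° = 9.23
Leg 2 (081°, 6.0 km): east 6.0 sin 81° = 5.93, north 6.0 cos 81° = 0.94
Net displacement: -7.26 east, 10.17 north. Direction back to start is (7.26, -10.17): bearing = atan2(7.26, -10.17) mod 360° = 144.48° ≈ 144°.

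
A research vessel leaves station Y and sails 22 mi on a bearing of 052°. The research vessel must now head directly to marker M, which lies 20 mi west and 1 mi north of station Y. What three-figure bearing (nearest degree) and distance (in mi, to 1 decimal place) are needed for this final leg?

Leg 1 (052°, 22 mi): east 22 sin 52° = 17.34, north 22 cos 52° = 13.54
Current position: (17.34, 13.54). Target: (-20, 1). Remaining: Δeast = -37.34, Δnorth = -12.54.
Bearing = atan2(-37.34, -12.54) mod 360° = 251.43°; distance = √((-37.34)² + (-12.54)²) = 39.387 mi.

251°, 39.4 mi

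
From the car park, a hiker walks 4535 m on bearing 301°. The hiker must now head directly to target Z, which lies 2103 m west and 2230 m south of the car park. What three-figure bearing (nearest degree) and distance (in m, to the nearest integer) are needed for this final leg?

159°, 4902 m

Leg 1 (301°, 4535 m): east 4535 sin 301° = -3887.25, north 4535 cos 301° = 2335.70
Current position: (-3887.25, 2335.70). Target: (-2103, -2230). Remaining: Δeast = 1784.25, Δnorth = -4565.70.
Bearing = atan2(1784.25, -4565.70) mod 360° = 158.65°; distance = √((1784.25)² + (-4565.70)²) = 4901.954 m.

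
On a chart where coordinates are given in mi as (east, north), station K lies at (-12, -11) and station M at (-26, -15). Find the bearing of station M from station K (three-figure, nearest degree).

254°

Δeast = -26 − -12 = -14.00; Δnorth = -15 − -11 = -4.00.
Bearing = atan2(Δeast, Δnorth) mod 360° = 254.05° ≈ 254°.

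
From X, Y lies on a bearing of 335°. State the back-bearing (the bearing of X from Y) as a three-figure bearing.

155°

Back-bearing = 335° − 180° = 155°.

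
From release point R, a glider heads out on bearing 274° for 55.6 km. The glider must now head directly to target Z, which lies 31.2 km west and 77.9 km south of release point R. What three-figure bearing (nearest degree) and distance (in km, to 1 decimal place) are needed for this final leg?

163°, 85.3 km

Leg 1 (274°, 55.6 km): east 55.6 sin 274° = -55.46, north 55.6 cos 274° = 3.88
Current position: (-55.46, 3.88). Target: (-31.2, -77.9). Remaining: Δeast = 24.26, Δnorth = -81.78.
Bearing = atan2(24.26, -81.78) mod 360° = 163.47°; distance = √((24.26)² + (-81.78)²) = 85.302 km.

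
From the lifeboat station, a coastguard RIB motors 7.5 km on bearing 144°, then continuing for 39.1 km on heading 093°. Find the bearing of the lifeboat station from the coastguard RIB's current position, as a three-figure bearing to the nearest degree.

281°

Leg 1 (144°, 7.5 km): east 7.5 sin 144° = 4.41, north 7.5 cos 144° = -6.07
Leg 2 (093°, 39.1 km): east 39.1 sin 93° = 39.05, north 39.1 cos 93° = -2.05
Net displacement: 43.45 east, -8.11 north. Direction back to start is (-43.45, 8.11): bearing = atan2(-43.45, 8.11) mod 360° = 280.58° ≈ 281°.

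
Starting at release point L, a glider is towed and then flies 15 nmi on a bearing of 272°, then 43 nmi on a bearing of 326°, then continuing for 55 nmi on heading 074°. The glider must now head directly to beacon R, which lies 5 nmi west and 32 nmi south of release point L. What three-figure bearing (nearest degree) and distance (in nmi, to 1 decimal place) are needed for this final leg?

Leg 1 (272°, 15 nmi): east 15 sin 272° = -14.99, north 15 cos 272° = 0.52
Leg 2 (326°, 43 nmi): east 43 sin 326° = -24.05, north 43 cos 326° = 35.65
Leg 3 (074°, 55 nmi): east 55 sin 74° = 52.87, north 55 cos 74° = 15.16
Current position: (13.83, 51.33). Target: (-5, -32). Remaining: Δeast = -18.83, Δnorth = -83.33.
Bearing = atan2(-18.83, -83.33) mod 360° = 192.74°; distance = √((-18.83)² + (-83.33)²) = 85.434 nmi.

193°, 85.4 nmi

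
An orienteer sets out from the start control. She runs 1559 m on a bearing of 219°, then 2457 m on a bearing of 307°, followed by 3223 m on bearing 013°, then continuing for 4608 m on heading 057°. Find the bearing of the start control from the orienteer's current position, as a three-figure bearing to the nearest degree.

Leg 1 (219°, 1559 m): east 1559 sin 219° = -981.11, north 1559 cos 219° = -1211.57
Leg 2 (307°, 2457 m): east 2457 sin 307° = -1962.25, north 2457 cos 307° = 1478.66
Leg 3 (013°, 3223 m): east 3223 sin 13° = 725.02, north 3223 cos 13° = 3140.39
Leg 4 (057°, 4608 m): east 4608 sin 57° = 3864.59, north 4608 cos 57° = 2509.70
Net displacement: 1646.25 east, 5917.18 north. Direction back to start is (-1646.25, -5917.18): bearing = atan2(-1646.25, -5917.18) mod 360° = 195.55° ≈ 196°.

196°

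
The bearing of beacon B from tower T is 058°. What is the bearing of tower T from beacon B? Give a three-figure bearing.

238°

Back-bearing = 058° + 180° = 238°.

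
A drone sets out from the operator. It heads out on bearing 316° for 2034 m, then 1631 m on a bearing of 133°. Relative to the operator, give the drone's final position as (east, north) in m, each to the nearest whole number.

Leg 1 (316°, 2034 m): east 2034 sin 316° = -1412.94, north 2034 cos 316° = 1463.14
Leg 2 (133°, 1631 m): east 1631 sin 133° = 1192.84, north 1631 cos 133° = -1112.34
Summing: -220.10 m east, 350.80 m north → (-220, 351).

(-220, 351)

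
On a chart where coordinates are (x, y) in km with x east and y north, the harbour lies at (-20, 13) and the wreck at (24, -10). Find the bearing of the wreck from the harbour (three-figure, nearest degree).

118°

Δeast = 24 − -20 = 44.00; Δnorth = -10 − 13 = -23.00.
Bearing = atan2(Δeast, Δnorth) mod 360° = 117.60° ≈ 118°.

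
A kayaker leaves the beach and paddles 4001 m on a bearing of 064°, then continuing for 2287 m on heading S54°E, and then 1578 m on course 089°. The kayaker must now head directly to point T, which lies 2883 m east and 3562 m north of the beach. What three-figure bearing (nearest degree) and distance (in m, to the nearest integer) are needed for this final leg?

Leg 1 (064°, 4001 m): east 4001 sin 64° = 3596.07, north 4001 cos 64° = 1753.92
Leg 2 (S54°E, 2287 m): east 2287 sin 126° = 1850.22, north 2287 cos 126° = -1344.26
Leg 3 (089°, 1578 m): east 1578 sin 89° = 1577.76, north 1578 cos 89° = 27.54
Current position: (7024.06, 437.20). Target: (2883, 3562). Remaining: Δeast = -4141.06, Δnorth = 3124.80.
Bearing = atan2(-4141.06, 3124.80) mod 360° = 307.04°; distance = √((-4141.06)² + (3124.80)²) = 5187.749 m.

307°, 5188 m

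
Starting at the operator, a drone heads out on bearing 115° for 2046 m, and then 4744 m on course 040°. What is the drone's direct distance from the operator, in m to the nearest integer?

Leg 1 (115°, 2046 m): east 2046 sin 115° = 1854.31, north 2046 cos 115° = -864.68
Leg 2 (040°, 4744 m): east 4744 sin 40° = 3049.38, north 4744 cos 40° = 3634.11
Net: 4903.69 east, 2769.44 north. Distance = √((4903.69)² + (2769.44)²) = 5631.693 m.

5632 m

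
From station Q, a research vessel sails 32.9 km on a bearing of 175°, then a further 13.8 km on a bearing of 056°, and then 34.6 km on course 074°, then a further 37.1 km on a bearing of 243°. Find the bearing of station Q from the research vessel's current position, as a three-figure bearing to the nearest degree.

Leg 1 (175°, 32.9 km): east 32.9 sin 175° = 2.87, north 32.9 cos 175° = -32.77
Leg 2 (056°, 13.8 km): east 13.8 sin 56° = 11.44, north 13.8 cos 56° = 7.72
Leg 3 (074°, 34.6 km): east 34.6 sin 74° = 33.26, north 34.6 cos 74° = 9.54
Leg 4 (243°, 37.1 km): east 37.1 sin 243° = -33.06, north 37.1 cos 243° = -16.84
Net displacement: 14.51 east, -32.36 north. Direction back to start is (-14.51, 32.36): bearing = atan2(-14.51, 32.36) mod 360° = 335.85° ≈ 336°.

336°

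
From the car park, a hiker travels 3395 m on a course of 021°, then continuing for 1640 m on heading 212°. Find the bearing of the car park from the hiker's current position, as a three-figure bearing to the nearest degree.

Leg 1 (021°, 3395 m): east 3395 sin 21° = 1216.66, north 3395 cos 21° = 3169.51
Leg 2 (212°, 1640 m): east 1640 sin 212° = -869.07, north 1640 cos 212° = -1390.80
Net displacement: 347.59 east, 1778.71 north. Direction back to start is (-347.59, -1778.71): bearing = atan2(-347.59, -1778.71) mod 360° = 191.06° ≈ 191°.

191°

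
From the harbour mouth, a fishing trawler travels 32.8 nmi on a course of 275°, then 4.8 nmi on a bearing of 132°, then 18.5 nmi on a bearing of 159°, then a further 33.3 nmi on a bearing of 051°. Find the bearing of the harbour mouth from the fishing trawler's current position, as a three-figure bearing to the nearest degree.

Leg 1 (275°, 32.8 nmi): east 32.8 sin 275° = -32.68, north 32.8 cos 275° = 2.86
Leg 2 (132°, 4.8 nmi): east 4.8 sin 132° = 3.57, north 4.8 cos 132° = -3.21
Leg 3 (159°, 18.5 nmi): east 18.5 sin 159° = 6.63, north 18.5 cos 159° = -17.27
Leg 4 (051°, 33.3 nmi): east 33.3 sin 51° = 25.88, north 33.3 cos 51° = 20.96
Net displacement: 3.40 east, 3.33 north. Direction back to start is (-3.40, -3.33): bearing = atan2(-3.40, -3.33) mod 360° = 225.58° ≈ 226°.

226°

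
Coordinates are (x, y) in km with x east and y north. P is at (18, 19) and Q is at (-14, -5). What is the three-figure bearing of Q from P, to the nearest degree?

233°

Δeast = -14 − 18 = -32.00; Δnorth = -5 − 19 = -24.00.
Bearing = atan2(Δeast, Δnorth) mod 360° = 233.13° ≈ 233°.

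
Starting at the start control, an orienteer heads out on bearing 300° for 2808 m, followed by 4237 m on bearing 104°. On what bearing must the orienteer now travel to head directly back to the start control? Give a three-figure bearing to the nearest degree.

Leg 1 (300°, 2808 m): east 2808 sin 300° = -2431.80, north 2808 cos 300° = 1404.00
Leg 2 (104°, 4237 m): east 4237 sin 104° = 4111.14, north 4237 cos 104° = -1025.02
Net displacement: 1679.34 east, 378.98 north. Direction back to start is (-1679.34, -378.98): bearing = atan2(-1679.34, -378.98) mod 360° = 257.28° ≈ 257°.

257°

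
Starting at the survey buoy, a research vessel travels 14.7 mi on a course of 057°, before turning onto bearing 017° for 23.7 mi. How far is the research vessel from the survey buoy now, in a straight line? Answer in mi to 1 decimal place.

Leg 1 (057°, 14.7 mi): east 14.7 sin 57° = 12.33, north 14.7 cos 57° = 8.01
Leg 2 (017°, 23.7 mi): east 23.7 sin 17° = 6.93, north 23.7 cos 17° = 22.66
Net: 19.26 east, 30.67 north. Distance = √((19.26)² + (30.67)²) = 36.215 mi.

36.2 mi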